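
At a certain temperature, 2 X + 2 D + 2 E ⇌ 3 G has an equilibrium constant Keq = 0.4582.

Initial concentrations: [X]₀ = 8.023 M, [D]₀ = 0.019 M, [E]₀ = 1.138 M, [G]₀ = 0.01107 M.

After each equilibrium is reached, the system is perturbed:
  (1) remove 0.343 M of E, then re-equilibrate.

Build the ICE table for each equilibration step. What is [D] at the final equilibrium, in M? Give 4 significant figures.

[D]_eq = 0.001691 M

Q₀ = 4.5079e-05 vs Keq = 0.4582 ⇒ Q<K, forward
Step 1:
                    X           D           E           G
  I             8.023       0.019       1.138     0.01107
  C          -0.01779    -0.01779    -0.01779     0.02669
  E             8.005    0.001209        1.12     0.03776
  solve Keq expr → x = 0.008896; check Q = 0.4582
Then remove 0.343 M of E.
Step 2:
                    X           D           E           G
  I             8.005    0.001209      0.7772     0.03776
  C        4.8241e-04  4.8241e-04  4.8241e-04 -7.2362e-04
  E             8.006    0.001691      0.7777     0.03703
  solve Keq expr → x = -2.4121e-04; check Q = 0.4582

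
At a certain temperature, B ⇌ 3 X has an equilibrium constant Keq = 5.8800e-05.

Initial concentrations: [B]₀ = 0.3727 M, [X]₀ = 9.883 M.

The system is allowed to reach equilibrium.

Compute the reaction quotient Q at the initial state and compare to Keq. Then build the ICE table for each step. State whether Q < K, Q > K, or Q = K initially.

Q₀ = 2590; Q > K (proceeds reverse)

Q₀ = 2590 vs Keq = 5.8800e-05 ⇒ Q>K, reverse
Step 1:
                   B          X
  Initial     0.3727      9.883
  Change       3.274     -9.823
  Equil        3.647    0.05986
  solve Keq expr → x = -3.274; check Q = 5.8800e-05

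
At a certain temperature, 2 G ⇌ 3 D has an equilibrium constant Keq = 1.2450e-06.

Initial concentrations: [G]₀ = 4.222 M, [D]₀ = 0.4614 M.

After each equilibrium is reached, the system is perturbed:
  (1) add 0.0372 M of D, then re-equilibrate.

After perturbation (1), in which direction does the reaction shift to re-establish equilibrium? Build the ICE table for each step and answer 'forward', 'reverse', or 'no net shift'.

Direction: reverse

Q₀ = 0.005511 vs Keq = 1.2450e-06 ⇒ Q>K, reverse
Step 1:
                   G          D
  Initial      4.222     0.4614
  Change       0.288     -0.432
  Equil         4.51    0.02937
  solve Keq expr → x = -0.144; check Q = 1.2450e-06
Then add 0.0372 M of D.
Step 2:
                   G          D
  Initial       4.51    0.06657
  Change     0.02473   -0.03709
  Equil        4.535    0.02947
  solve Keq expr → x = -0.01236; check Q = 1.2450e-06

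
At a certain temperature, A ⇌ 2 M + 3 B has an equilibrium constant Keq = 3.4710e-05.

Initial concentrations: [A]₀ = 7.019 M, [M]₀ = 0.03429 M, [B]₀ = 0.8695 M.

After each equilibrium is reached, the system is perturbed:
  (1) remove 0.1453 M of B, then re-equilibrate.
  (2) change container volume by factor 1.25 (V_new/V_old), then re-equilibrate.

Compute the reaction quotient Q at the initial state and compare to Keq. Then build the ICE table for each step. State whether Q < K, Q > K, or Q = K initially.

Q₀ = 1.1012e-04 vs Keq = 3.4710e-05 ⇒ Q>K, reverse
Step 1:
                   A          M          B
  init         7.019    0.03429     0.8695
  Δ         0.007147   -0.01429   -0.02144
  eq           7.026       0.02     0.8481
  solve Keq expr → x = -0.007147; check Q = 3.4710e-05
Then remove 0.1453 M of B.
Step 2:
                   A          M          B
  init         7.026       0.02     0.7028
  Δ        -0.003002   0.006005   0.009007
  eq           7.023      0.026     0.7118
  solve Keq expr → x = 0.003002; check Q = 3.4710e-05
Then change container volume by factor 1.25 (V_new/V_old).
Step 3:
                   A          M          B
  init         5.619     0.0208     0.5694
  Δ        -0.005198     0.0104    0.01559
  eq           5.613     0.0312      0.585
  solve Keq expr → x = 0.005198; check Q = 3.4710e-05

Q₀ = 1.1012e-04; Q > K (proceeds reverse)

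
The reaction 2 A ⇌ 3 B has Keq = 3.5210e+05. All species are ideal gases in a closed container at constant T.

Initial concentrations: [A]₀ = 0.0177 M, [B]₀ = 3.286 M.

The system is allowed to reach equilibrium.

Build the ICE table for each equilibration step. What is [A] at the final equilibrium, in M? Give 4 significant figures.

Q₀ = 1.1325e+05 vs Keq = 3.5210e+05 ⇒ Q<K, forward
Step 1:
                    A           B
  init         0.0177       3.286
  Δ         -0.007609     0.01141
  eq          0.01009       3.297
  solve Keq expr → x = 0.003805; check Q = 3.5210e+05

[A]_eq = 0.01009 M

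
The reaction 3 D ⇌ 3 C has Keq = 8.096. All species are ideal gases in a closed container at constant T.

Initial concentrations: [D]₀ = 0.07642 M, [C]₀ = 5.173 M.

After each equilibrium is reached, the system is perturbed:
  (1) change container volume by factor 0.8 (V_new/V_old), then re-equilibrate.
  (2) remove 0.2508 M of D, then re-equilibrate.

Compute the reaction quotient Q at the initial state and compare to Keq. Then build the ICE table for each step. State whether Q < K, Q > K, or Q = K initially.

Q₀ = 3.1017e+05 vs Keq = 8.096 ⇒ Q>K, reverse
Step 1:
                   D          C
  Initial    0.07642      5.173
  Change       1.669     -1.669
  Equil        1.745      3.504
  solve Keq expr → x = -0.5563; check Q = 8.096
Then change container volume by factor 0.8 (V_new/V_old).
Step 2:
                   D          C
  Initial      2.181       4.38
  Change           0          0
  Equil        2.181       4.38
  solve Keq expr → x = 0; check Q = 8.096
Then remove 0.2508 M of D.
Step 3:
                   D          C
  Initial      1.931       4.38
  Change      0.1674    -0.1674
  Equil        2.098      4.213
  solve Keq expr → x = -0.05581; check Q = 8.096

Q₀ = 3.1017e+05; Q > K (proceeds reverse)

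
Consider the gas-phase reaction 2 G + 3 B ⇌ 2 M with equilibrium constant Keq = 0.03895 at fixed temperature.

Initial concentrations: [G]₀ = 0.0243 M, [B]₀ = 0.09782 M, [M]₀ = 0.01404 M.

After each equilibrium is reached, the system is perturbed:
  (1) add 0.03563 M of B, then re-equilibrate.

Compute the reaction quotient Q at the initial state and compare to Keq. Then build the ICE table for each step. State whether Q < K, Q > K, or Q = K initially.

Q₀ = 356.6 vs Keq = 0.03895 ⇒ Q>K, reverse
Step 1:
                   G          B          M
  init        0.0243    0.09782    0.01404
  Δ          0.01373     0.0206   -0.01373
  eq         0.03803     0.1184 3.0589e-04
  solve Keq expr → x = -0.006867; check Q = 0.03895
Then add 0.03563 M of B.
Step 2:
                   G          B          M
  init       0.03803     0.1541 3.0589e-04
  Δ       -1.4528e-04 -2.1791e-04 1.4528e-04
  eq         0.03789     0.1538 4.5117e-04
  solve Keq expr → x = 7.2638e-05; check Q = 0.03895

Q₀ = 356.6; Q > K (proceeds reverse)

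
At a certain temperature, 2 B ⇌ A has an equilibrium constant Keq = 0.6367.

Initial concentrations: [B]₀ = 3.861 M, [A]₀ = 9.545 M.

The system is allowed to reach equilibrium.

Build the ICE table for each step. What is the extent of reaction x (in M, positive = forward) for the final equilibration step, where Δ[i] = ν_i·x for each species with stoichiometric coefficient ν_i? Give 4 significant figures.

x = -0.004934 M

Q₀ = 0.6403 vs Keq = 0.6367 ⇒ Q>K, reverse
Step 1:
                   B          A
  Initial      3.861      9.545
  Change    0.009867  -0.004934
  Equil        3.871       9.54
  solve Keq expr → x = -0.004934; check Q = 0.6367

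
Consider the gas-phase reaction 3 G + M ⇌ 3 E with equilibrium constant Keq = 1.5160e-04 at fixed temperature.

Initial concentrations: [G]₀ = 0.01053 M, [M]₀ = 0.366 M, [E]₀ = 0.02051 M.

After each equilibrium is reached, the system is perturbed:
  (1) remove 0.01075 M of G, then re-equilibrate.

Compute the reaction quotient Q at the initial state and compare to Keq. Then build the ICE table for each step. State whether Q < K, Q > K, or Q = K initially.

Q₀ = 20.19 vs Keq = 1.5160e-04 ⇒ Q>K, reverse
Step 1:
                   G          M          E
  I          0.01053      0.366    0.02051
  C          0.01936   0.006454   -0.01936
  E          0.02989     0.3725   0.001147
  solve Keq expr → x = -0.006454; check Q = 1.5160e-04
Then remove 0.01075 M of G.
Step 2:
                   G          M          E
  I          0.01914     0.3725   0.001147
  C       3.9709e-04 1.3236e-04 -3.9709e-04
  E          0.01954     0.3726 7.4973e-04
  solve Keq expr → x = -1.3236e-04; check Q = 1.5160e-04

Q₀ = 20.19; Q > K (proceeds reverse)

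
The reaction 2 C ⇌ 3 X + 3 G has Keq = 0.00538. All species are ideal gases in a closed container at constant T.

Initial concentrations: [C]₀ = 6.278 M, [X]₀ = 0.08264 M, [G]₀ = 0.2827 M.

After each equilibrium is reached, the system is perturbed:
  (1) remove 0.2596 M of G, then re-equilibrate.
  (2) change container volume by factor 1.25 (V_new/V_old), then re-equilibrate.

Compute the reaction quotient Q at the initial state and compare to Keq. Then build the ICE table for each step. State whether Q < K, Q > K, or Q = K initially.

Q₀ = 3.2352e-07; Q < K (proceeds forward)

Q₀ = 3.2352e-07 vs Keq = 0.00538 ⇒ Q<K, forward
Step 1:
                    C           X           G
  Initial       6.278     0.08264      0.2827
  Change      -0.3866      0.5799      0.5799
  Equil         5.891      0.6626      0.8626
  solve Keq expr → x = 0.1933; check Q = 0.00538
Then remove 0.2596 M of G.
Step 2:
                    C           X           G
  Initial       5.891      0.6626       0.603
  Change     -0.08023      0.1204      0.1204
  Equil         5.811      0.7829      0.7234
  solve Keq expr → x = 0.04012; check Q = 0.00538
Then change container volume by factor 1.25 (V_new/V_old).
Step 3:
                    C           X           G
  Initial       4.649      0.6263      0.5787
  Change     -0.06225     0.09337     0.09337
  Equil         4.587      0.7197      0.6721
  solve Keq expr → x = 0.03112; check Q = 0.00538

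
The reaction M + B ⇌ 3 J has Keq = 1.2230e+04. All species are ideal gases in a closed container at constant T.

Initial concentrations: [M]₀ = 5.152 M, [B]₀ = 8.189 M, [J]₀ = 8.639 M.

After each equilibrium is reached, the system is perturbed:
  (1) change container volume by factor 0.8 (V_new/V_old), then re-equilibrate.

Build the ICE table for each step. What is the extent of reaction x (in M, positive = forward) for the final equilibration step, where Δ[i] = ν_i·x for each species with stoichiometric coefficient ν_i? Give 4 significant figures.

x = -0.07582 M

Q₀ = 15.28 vs Keq = 1.2230e+04 ⇒ Q<K, forward
Step 1:
                    M           B           J
  init          5.152       8.189       8.639
  Δ            -4.847      -4.847       14.54
  eq           0.3048       3.342       23.18
  solve Keq expr → x = 4.847; check Q = 1.2230e+04
Then change container volume by factor 0.8 (V_new/V_old).
Step 2:
                    M           B           J
  init          0.381       4.177       28.98
  Δ           0.07582     0.07582     -0.2275
  eq           0.4568       4.253       28.75
  solve Keq expr → x = -0.07582; check Q = 1.2230e+04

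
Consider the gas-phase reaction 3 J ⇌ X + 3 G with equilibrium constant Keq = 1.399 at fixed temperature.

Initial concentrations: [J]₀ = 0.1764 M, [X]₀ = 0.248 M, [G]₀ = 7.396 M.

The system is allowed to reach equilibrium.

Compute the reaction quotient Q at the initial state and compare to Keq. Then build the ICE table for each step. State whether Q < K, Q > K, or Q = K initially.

Q₀ = 1.8279e+04; Q > K (proceeds reverse)

Q₀ = 1.8279e+04 vs Keq = 1.399 ⇒ Q>K, reverse
Step 1:
                   J          X          G
  I           0.1764      0.248      7.396
  C           0.7333    -0.2444    -0.7333
  E           0.9097   0.003561      6.663
  solve Keq expr → x = -0.2444; check Q = 1.399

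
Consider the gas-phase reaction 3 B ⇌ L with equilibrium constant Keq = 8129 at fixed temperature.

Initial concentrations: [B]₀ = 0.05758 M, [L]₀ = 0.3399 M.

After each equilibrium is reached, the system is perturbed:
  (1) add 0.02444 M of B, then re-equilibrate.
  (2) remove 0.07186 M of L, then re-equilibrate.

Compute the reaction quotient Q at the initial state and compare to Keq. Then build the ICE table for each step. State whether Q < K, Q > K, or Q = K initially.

Q₀ = 1780; Q < K (proceeds forward)

Q₀ = 1780 vs Keq = 8129 ⇒ Q<K, forward
Step 1:
                   B          L
  I          0.05758     0.3399
  C         -0.02262   0.007539
  E          0.03496     0.3474
  solve Keq expr → x = 0.007539; check Q = 8129
Then add 0.02444 M of B.
Step 2:
                   B          L
  I           0.0594     0.3474
  C         -0.02417   0.008057
  E          0.03523     0.3555
  solve Keq expr → x = 0.008057; check Q = 8129
Then remove 0.07186 M of L.
Step 3:
                   B          L
  I          0.03523     0.2836
  C        -0.002522 8.4080e-04
  E          0.03271     0.2845
  solve Keq expr → x = 8.4080e-04; check Q = 8129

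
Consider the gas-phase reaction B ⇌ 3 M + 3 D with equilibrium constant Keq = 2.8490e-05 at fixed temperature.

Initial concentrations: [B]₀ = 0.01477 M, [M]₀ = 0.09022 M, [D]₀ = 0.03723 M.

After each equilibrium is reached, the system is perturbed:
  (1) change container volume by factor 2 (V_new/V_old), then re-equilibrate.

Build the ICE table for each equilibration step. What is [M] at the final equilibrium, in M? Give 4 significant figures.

Q₀ = 2.5657e-06 vs Keq = 2.8490e-05 ⇒ Q<K, forward
Step 1:
                  B         M         D
  Initial   0.01477   0.09022   0.03723
  Change  -0.006436   0.01931   0.01931
  Equil    0.008334    0.1095   0.05654
  solve Keq expr → x = 0.006436; check Q = 2.8490e-05
Then change container volume by factor 2 (V_new/V_old).
Step 2:
                  B         M         D
  Initial  0.004167   0.05476   0.02827
  Change  -0.003581   0.01074   0.01074
  Equil   5.8585e-04   0.06551   0.03901
  solve Keq expr → x = 0.003581; check Q = 2.8490e-05

[M]_eq = 0.06551 M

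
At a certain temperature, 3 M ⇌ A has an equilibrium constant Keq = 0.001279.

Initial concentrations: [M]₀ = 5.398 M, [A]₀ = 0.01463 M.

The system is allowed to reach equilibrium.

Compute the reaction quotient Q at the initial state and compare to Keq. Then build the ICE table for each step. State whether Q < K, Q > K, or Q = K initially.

Q₀ = 9.3013e-05; Q < K (proceeds forward)

Q₀ = 9.3013e-05 vs Keq = 0.001279 ⇒ Q<K, forward
Step 1:
                   M          A
  init         5.398    0.01463
  Δ          -0.4273     0.1424
  eq           4.971     0.1571
  solve Keq expr → x = 0.1424; check Q = 0.001279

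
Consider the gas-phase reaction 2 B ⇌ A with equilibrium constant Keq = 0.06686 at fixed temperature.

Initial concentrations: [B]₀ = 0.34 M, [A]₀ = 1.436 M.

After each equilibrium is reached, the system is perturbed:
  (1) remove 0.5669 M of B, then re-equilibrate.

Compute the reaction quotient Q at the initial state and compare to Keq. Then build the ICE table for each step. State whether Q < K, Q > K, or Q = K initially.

Q₀ = 12.42; Q > K (proceeds reverse)

Q₀ = 12.42 vs Keq = 0.06686 ⇒ Q>K, reverse
Step 1:
                    B           A
  Initial        0.34       1.436
  Change        2.085      -1.043
  Equil         2.425      0.3933
  solve Keq expr → x = -1.043; check Q = 0.06686
Then remove 0.5669 M of B.
Step 2:
                    B           A
  Initial       1.858      0.3933
  Change       0.2129     -0.1064
  Equil         2.071      0.2869
  solve Keq expr → x = -0.1064; check Q = 0.06686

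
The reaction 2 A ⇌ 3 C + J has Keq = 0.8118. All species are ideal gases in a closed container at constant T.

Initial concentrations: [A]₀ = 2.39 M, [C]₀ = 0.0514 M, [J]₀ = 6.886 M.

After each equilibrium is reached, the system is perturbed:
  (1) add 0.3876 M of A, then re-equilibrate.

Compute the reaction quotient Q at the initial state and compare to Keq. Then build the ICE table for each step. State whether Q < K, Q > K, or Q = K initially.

Q₀ = 1.6370e-04; Q < K (proceeds forward)

Q₀ = 1.6370e-04 vs Keq = 0.8118 ⇒ Q<K, forward
Step 1:
                  A         C         J
  Initial      2.39    0.0514     6.886
  Change    -0.4659    0.6988    0.2329
  Equil       1.924    0.7502     7.119
  solve Keq expr → x = 0.2329; check Q = 0.8118
Then add 0.3876 M of A.
Step 2:
                  A         C         J
  Initial     2.312    0.7502     7.119
  Change   -0.05532   0.08298   0.02766
  Equil       2.256    0.8332     7.147
  solve Keq expr → x = 0.02766; check Q = 0.8118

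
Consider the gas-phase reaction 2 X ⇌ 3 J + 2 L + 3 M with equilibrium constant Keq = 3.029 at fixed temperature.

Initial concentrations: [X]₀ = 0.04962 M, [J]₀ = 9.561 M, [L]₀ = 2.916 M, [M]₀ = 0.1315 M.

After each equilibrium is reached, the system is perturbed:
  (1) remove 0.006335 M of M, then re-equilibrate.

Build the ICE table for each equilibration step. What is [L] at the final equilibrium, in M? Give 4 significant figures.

[L]_eq = 2.845 M

Q₀ = 6864 vs Keq = 3.029 ⇒ Q>K, reverse
Step 1:
                  X         J         L         M
  I         0.04962     9.561     2.916    0.1315
  C         0.07497   -0.1125  -0.07497   -0.1125
  E          0.1246     9.449     2.841   0.01904
  solve Keq expr → x = -0.03749; check Q = 3.029
Then remove 0.006335 M of M.
Step 2:
                  X         J         L         M
  I          0.1246     9.449     2.841   0.01271
  C       -0.003935  0.005903  0.003935  0.005903
  E          0.1207     9.454     2.845   0.01861
  solve Keq expr → x = 0.001968; check Q = 3.029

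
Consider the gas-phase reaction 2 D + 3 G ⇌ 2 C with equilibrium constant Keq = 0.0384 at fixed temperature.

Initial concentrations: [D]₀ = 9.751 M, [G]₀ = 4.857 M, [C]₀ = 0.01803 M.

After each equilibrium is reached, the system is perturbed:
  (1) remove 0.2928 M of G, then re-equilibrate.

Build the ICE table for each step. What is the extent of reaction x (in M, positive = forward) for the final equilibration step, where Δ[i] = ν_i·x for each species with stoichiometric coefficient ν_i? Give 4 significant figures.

Q₀ = 2.9839e-08 vs Keq = 0.0384 ⇒ Q<K, forward
Step 1:
                  D         G         C
  Initial     9.751     4.857   0.01803
  Change     -2.323    -3.484     2.323
  Equil       7.428     1.373     2.341
  solve Keq expr → x = 1.161; check Q = 0.0384
Then remove 0.2928 M of G.
Step 2:
                  D         G         C
  Initial     7.428      1.08     2.341
  Change     0.1456    0.2184   -0.1456
  Equil       7.574     1.298     2.195
  solve Keq expr → x = -0.07279; check Q = 0.0384

x = -0.07279 M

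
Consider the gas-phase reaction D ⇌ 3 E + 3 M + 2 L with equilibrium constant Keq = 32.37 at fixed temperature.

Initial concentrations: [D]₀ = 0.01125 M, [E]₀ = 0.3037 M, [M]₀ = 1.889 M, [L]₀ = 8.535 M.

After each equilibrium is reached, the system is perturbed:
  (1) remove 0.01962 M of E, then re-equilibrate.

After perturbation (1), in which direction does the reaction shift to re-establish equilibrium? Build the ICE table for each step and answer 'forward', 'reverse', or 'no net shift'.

Direction: forward

Q₀ = 1223 vs Keq = 32.37 ⇒ Q>K, reverse
Step 1:
                  D         E         M         L
  init      0.01125    0.3037     1.889     8.535
  Δ         0.04519   -0.1356   -0.1356  -0.09038
  eq        0.05644    0.1681     1.753     8.445
  solve Keq expr → x = -0.04519; check Q = 32.37
Then remove 0.01962 M of E.
Step 2:
                  D         E         M         L
  init      0.05644    0.1485     1.753     8.445
  Δ       -0.004537   0.01361   0.01361  0.009075
  eq         0.0519    0.1621     1.767     8.454
  solve Keq expr → x = 0.004537; check Q = 32.37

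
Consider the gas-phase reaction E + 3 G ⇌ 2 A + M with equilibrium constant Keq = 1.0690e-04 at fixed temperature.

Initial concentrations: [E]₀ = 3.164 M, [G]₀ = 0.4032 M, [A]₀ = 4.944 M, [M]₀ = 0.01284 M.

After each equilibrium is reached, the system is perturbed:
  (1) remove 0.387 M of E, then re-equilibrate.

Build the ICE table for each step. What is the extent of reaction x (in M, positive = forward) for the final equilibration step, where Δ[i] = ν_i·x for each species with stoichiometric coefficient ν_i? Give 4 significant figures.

Q₀ = 1.513 vs Keq = 1.0690e-04 ⇒ Q>K, reverse
Step 1:
                   E          G          A          M
  init         3.164     0.4032      4.944    0.01284
  Δ          0.01284    0.03852   -0.02568   -0.01284
  eq           3.177     0.4417      4.918 1.2100e-06
  solve Keq expr → x = -0.01284; check Q = 1.0690e-04
Then remove 0.387 M of E.
Step 2:
                   E          G          A          M
  init          2.79     0.4417      4.918 1.2100e-06
  Δ       1.4739e-07 4.4218e-07 -2.9478e-07 -1.4739e-07
  eq            2.79     0.4417      4.918 1.0626e-06
  solve Keq expr → x = -1.4739e-07; check Q = 1.0690e-04

x = -1.4739e-07 M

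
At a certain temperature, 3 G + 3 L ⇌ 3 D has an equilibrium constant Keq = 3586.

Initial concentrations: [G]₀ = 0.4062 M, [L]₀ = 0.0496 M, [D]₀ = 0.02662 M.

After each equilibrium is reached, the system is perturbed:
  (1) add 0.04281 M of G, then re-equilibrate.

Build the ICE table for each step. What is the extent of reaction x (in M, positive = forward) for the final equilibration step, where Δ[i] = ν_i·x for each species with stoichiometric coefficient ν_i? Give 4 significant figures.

Q₀ = 2.307 vs Keq = 3586 ⇒ Q<K, forward
Step 1:
                  G         L         D
  Initial    0.4062    0.0496   0.02662
  Change   -0.03811  -0.03811   0.03811
  Equil      0.3681   0.01149   0.06473
  solve Keq expr → x = 0.0127; check Q = 3586
Then add 0.04281 M of G.
Step 2:
                  G         L         D
  Initial    0.4109   0.01149   0.06473
  Change  -0.001011 -0.001011  0.001011
  Equil      0.4099   0.01048   0.06574
  solve Keq expr → x = 3.3685e-04; check Q = 3586

x = 3.3685e-04 M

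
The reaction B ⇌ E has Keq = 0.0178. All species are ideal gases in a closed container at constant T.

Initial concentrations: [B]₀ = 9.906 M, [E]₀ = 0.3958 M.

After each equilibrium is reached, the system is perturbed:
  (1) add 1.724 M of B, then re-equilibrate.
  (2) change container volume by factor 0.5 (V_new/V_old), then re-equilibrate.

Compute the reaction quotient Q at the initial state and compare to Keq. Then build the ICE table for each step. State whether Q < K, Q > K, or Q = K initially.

Q₀ = 0.03996 vs Keq = 0.0178 ⇒ Q>K, reverse
Step 1:
                   B          E
  I            9.906     0.3958
  C           0.2156    -0.2156
  E            10.12     0.1802
  solve Keq expr → x = -0.2156; check Q = 0.0178
Then add 1.724 M of B.
Step 2:
                   B          E
  I            11.85     0.1802
  C         -0.03015    0.03015
  E            11.82     0.2103
  solve Keq expr → x = 0.03015; check Q = 0.0178
Then change container volume by factor 0.5 (V_new/V_old).
Step 3:
                   B          E
  I            23.63     0.4206
  C                0          0
  E            23.63     0.4206
  solve Keq expr → x = 0; check Q = 0.0178

Q₀ = 0.03996; Q > K (proceeds reverse)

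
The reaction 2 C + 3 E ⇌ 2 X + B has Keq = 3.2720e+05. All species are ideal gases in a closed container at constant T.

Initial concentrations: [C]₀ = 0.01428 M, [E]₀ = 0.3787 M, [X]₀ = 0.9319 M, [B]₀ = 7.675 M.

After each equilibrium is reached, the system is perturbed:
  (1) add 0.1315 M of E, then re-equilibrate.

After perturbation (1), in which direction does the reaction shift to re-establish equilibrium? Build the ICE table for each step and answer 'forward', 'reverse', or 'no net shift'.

Direction: forward

Q₀ = 6.0183e+05 vs Keq = 3.2720e+05 ⇒ Q>K, reverse
Step 1:
                   C          E          X          B
  Initial    0.01428     0.3787     0.9319      7.675
  Change    0.004488   0.006732  -0.004488  -0.002244
  Equil      0.01877     0.3854     0.9274      7.673
  solve Keq expr → x = -0.002244; check Q = 3.2720e+05
Then add 0.1315 M of E.
Step 2:
                   C          E          X          B
  Initial    0.01877     0.5169     0.9274      7.673
  Change   -0.006261  -0.009392   0.006261   0.003131
  Equil      0.01251     0.5075     0.9337      7.676
  solve Keq expr → x = 0.003131; check Q = 3.2720e+05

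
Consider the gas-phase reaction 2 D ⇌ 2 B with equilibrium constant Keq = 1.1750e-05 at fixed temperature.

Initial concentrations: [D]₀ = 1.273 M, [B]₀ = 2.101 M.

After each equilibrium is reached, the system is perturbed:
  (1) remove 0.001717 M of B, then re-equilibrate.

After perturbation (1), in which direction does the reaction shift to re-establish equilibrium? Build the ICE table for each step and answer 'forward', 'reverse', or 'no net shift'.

Q₀ = 2.724 vs Keq = 1.1750e-05 ⇒ Q>K, reverse
Step 1:
                   D          B
  init         1.273      2.101
  Δ            2.089     -2.089
  eq           3.362    0.01153
  solve Keq expr → x = -1.045; check Q = 1.1750e-05
Then remove 0.001717 M of B.
Step 2:
                   D          B
  init         3.362   0.009809
  Δ        -0.001711   0.001711
  eq           3.361    0.01152
  solve Keq expr → x = 8.5557e-04; check Q = 1.1750e-05

Direction: forward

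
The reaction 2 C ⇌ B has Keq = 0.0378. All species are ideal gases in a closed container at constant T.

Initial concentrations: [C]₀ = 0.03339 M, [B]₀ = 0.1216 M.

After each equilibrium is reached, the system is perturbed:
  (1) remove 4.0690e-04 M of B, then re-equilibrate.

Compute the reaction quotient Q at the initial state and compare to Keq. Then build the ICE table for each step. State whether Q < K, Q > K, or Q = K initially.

Q₀ = 109.1; Q > K (proceeds reverse)

Q₀ = 109.1 vs Keq = 0.0378 ⇒ Q>K, reverse
Step 1:
                  C         B
  I         0.03339    0.1216
  C          0.2376   -0.1188
  E           0.271  0.002777
  solve Keq expr → x = -0.1188; check Q = 0.0378
Then remove 4.0690e-04 M of B.
Step 2:
                  C         B
  I           0.271   0.00237
  C       -7.8181e-04 3.9090e-04
  E          0.2703  0.002761
  solve Keq expr → x = 3.9090e-04; check Q = 0.0378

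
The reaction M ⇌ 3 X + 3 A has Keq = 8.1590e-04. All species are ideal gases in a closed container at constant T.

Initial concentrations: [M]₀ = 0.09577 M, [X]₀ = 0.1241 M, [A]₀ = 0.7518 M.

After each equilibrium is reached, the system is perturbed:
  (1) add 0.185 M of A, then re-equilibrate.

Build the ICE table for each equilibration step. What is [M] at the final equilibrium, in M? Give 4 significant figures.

[M]_eq = 0.1194 M

Q₀ = 0.00848 vs Keq = 8.1590e-04 ⇒ Q>K, reverse
Step 1:
                    M           X           A
  init        0.09577      0.1241      0.7518
  Δ            0.0195    -0.05851    -0.05851
  eq           0.1153     0.06559      0.6933
  solve Keq expr → x = -0.0195; check Q = 8.1590e-04
Then add 0.185 M of A.
Step 2:
                    M           X           A
  init         0.1153     0.06559      0.8783
  Δ           0.00415    -0.01245    -0.01245
  eq           0.1194     0.05315      0.8658
  solve Keq expr → x = -0.00415; check Q = 8.1590e-04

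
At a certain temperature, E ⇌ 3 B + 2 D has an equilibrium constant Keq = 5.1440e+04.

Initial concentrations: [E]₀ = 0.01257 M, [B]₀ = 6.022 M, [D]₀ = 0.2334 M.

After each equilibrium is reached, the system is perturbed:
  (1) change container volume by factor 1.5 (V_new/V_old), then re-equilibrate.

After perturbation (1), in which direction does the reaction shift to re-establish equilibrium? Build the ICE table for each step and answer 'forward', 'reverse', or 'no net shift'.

Q₀ = 946.4 vs Keq = 5.1440e+04 ⇒ Q<K, forward
Step 1:
                    E           B           D
  I           0.01257       6.022      0.2334
  C          -0.01228     0.03685     0.02456
  E        2.8773e-04       6.059       0.258
  solve Keq expr → x = 0.01228; check Q = 5.1440e+04
Then change container volume by factor 1.5 (V_new/V_old).
Step 2:
                    E           B           D
  I        1.9182e-04       4.039       0.172
  C       -1.5378e-04  4.6135e-04  3.0756e-04
  E        3.8039e-05        4.04      0.1723
  solve Keq expr → x = 1.5378e-04; check Q = 5.1440e+04

Direction: forward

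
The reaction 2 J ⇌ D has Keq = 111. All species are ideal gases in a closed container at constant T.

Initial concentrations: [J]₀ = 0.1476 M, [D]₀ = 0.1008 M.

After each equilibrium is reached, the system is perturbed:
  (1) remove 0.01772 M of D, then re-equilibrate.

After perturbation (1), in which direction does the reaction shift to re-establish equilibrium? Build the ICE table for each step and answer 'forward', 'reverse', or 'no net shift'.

Direction: forward

Q₀ = 4.627 vs Keq = 111 ⇒ Q<K, forward
Step 1:
                   J          D
  Initial     0.1476     0.1008
  Change     -0.1101    0.05506
  Equil      0.03747     0.1559
  solve Keq expr → x = 0.05506; check Q = 111
Then remove 0.01772 M of D.
Step 2:
                   J          D
  Initial    0.03747     0.1381
  Change   -0.002063   0.001031
  Equil      0.03541     0.1392
  solve Keq expr → x = 0.001031; check Q = 111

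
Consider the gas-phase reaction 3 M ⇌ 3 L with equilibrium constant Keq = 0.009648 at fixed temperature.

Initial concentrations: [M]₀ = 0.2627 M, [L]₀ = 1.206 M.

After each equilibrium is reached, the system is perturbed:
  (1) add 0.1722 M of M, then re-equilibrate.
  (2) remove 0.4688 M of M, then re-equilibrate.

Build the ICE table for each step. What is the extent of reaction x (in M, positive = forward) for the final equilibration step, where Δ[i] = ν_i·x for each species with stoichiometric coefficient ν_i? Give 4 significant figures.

Q₀ = 96.75 vs Keq = 0.009648 ⇒ Q>K, reverse
Step 1:
                    M           L
  init         0.2627       1.206
  Δ            0.9482     -0.9482
  eq            1.211      0.2578
  solve Keq expr → x = -0.3161; check Q = 0.009648
Then add 0.1722 M of M.
Step 2:
                    M           L
  init          1.383      0.2578
  Δ          -0.03022     0.03022
  eq            1.353       0.288
  solve Keq expr → x = 0.01007; check Q = 0.009648
Then remove 0.4688 M of M.
Step 3:
                    M           L
  init         0.8841       0.288
  Δ           0.08228    -0.08228
  eq           0.9664      0.2057
  solve Keq expr → x = -0.02743; check Q = 0.009648

x = -0.02743 M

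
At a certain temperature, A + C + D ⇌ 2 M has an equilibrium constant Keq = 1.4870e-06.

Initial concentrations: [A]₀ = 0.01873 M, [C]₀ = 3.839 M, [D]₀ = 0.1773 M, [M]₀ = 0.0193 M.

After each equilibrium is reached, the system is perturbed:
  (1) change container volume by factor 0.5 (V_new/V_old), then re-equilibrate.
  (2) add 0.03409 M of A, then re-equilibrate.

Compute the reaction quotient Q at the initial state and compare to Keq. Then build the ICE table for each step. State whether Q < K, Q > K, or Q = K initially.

Q₀ = 0.02922; Q > K (proceeds reverse)

Q₀ = 0.02922 vs Keq = 1.4870e-06 ⇒ Q>K, reverse
Step 1:
                  A         C         D         M
  Initial   0.01873     3.839    0.1773    0.0193
  Change   0.009563  0.009563  0.009563  -0.01913
  Equil     0.02829     3.849    0.1869 1.7394e-04
  solve Keq expr → x = -0.009563; check Q = 1.4870e-06
Then change container volume by factor 0.5 (V_new/V_old).
Step 2:
                  A         C         D         M
  Initial   0.05659     7.697    0.3737 3.4789e-04
  Change  -7.1868e-05 -7.1868e-05 -7.1868e-05 1.4374e-04
  Equil     0.05651     7.697    0.3737 4.9162e-04
  solve Keq expr → x = 7.1868e-05; check Q = 1.4870e-06
Then add 0.03409 M of A.
Step 3:
                  A         C         D         M
  Initial    0.0906     7.697    0.3737 4.9162e-04
  Change  -6.5289e-05 -6.5289e-05 -6.5289e-05 1.3058e-04
  Equil     0.09054     7.697    0.3736 6.2220e-04
  solve Keq expr → x = 6.5289e-05; check Q = 1.4870e-06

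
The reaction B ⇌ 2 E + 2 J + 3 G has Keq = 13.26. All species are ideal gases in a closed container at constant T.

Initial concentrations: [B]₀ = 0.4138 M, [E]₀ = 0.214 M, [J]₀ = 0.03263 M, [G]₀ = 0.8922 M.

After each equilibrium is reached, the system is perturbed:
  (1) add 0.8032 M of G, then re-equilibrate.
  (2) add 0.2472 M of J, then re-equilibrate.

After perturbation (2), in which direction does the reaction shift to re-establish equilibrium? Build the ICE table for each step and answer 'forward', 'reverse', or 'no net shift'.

Q₀ = 8.3687e-05 vs Keq = 13.26 ⇒ Q<K, forward
Step 1:
                  B         E         J         G
  init       0.4138     0.214   0.03263    0.8922
  Δ         -0.2995    0.5991    0.5991    0.8986
  eq         0.1143    0.8131    0.6317     1.791
  solve Keq expr → x = 0.2995; check Q = 13.26
Then add 0.8032 M of G.
Step 2:
                  B         E         J         G
  init       0.1143    0.8131    0.6317     2.594
  Δ         0.04838  -0.09675  -0.09675   -0.1451
  eq         0.1626    0.7163     0.535     2.449
  solve Keq expr → x = -0.04838; check Q = 13.26
Then add 0.2472 M of J.
Step 3:
                  B         E         J         G
  init       0.1626    0.7163    0.7822     2.449
  Δ         0.03694  -0.07388  -0.07388   -0.1108
  eq         0.1996    0.6424    0.7083     2.338
  solve Keq expr → x = -0.03694; check Q = 13.26

Direction: reverse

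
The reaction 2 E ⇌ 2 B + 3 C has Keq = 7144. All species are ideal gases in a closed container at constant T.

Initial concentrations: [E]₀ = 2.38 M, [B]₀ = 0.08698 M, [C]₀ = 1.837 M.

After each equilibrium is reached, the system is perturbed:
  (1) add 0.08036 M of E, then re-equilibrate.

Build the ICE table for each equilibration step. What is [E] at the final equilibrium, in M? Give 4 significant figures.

Q₀ = 0.00828 vs Keq = 7144 ⇒ Q<K, forward
Step 1:
                    E           B           C
  Initial        2.38     0.08698       1.837
  Change       -2.094       2.094        3.14
  Equil        0.2865       2.181       4.977
  solve Keq expr → x = 1.047; check Q = 7144
Then add 0.08036 M of E.
Step 2:
                    E           B           C
  Initial      0.3668       2.181       4.977
  Change     -0.06351     0.06351     0.09527
  Equil        0.3033       2.244       5.073
  solve Keq expr → x = 0.03176; check Q = 7144

[E]_eq = 0.3033 M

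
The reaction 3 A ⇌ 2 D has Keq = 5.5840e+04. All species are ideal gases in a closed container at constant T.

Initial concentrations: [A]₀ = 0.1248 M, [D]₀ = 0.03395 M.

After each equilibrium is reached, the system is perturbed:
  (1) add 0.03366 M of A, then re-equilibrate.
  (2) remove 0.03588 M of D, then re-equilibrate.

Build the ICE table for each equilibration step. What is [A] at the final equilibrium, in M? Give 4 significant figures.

[A]_eq = 0.005635 M

Q₀ = 0.593 vs Keq = 5.5840e+04 ⇒ Q<K, forward
Step 1:
                  A         D
  Initial    0.1248   0.03395
  Change    -0.1187   0.07912
  Equil    0.006118    0.1131
  solve Keq expr → x = 0.03956; check Q = 5.5840e+04
Then add 0.03366 M of A.
Step 2:
                  A         D
  Initial   0.03978    0.1131
  Change   -0.03289   0.02193
  Equil    0.006885     0.135
  solve Keq expr → x = 0.01096; check Q = 5.5840e+04
Then remove 0.03588 M of D.
Step 3:
                  A         D
  Initial  0.006885   0.09912
  Change   -0.00125 8.3346e-04
  Equil    0.005635   0.09995
  solve Keq expr → x = 4.1673e-04; check Q = 5.5840e+04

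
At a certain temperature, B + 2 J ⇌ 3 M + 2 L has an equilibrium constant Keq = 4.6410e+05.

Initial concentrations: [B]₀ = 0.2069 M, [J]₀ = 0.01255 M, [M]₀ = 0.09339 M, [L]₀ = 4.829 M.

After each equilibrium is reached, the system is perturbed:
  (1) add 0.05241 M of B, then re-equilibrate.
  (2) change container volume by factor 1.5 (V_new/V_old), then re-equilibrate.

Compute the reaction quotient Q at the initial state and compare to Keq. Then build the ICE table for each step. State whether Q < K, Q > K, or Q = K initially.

Q₀ = 582.9; Q < K (proceeds forward)

Q₀ = 582.9 vs Keq = 4.6410e+05 ⇒ Q<K, forward
Step 1:
                   B          J          M          L
  Initial     0.2069    0.01255    0.09339      4.829
  Change   -0.005981   -0.01196    0.01794    0.01196
  Equil       0.2009 5.8890e-04     0.1113      4.841
  solve Keq expr → x = 0.005981; check Q = 4.6410e+05
Then add 0.05241 M of B.
Step 2:
                   B          J          M          L
  Initial     0.2533 5.8890e-04     0.1113      4.841
  Change  -3.1864e-05 -6.3728e-05 9.5592e-05 6.3728e-05
  Equil       0.2533 5.2517e-04     0.1114      4.841
  solve Keq expr → x = 3.1864e-05; check Q = 4.6410e+05
Then change container volume by factor 1.5 (V_new/V_old).
Step 3:
                   B          J          M          L
  Initial     0.1689 3.5012e-04    0.07428      3.227
  Change  -5.7919e-05 -1.1584e-04 1.7376e-04 1.1584e-04
  Equil       0.1688 2.3428e-04    0.07446      3.227
  solve Keq expr → x = 5.7919e-05; check Q = 4.6410e+05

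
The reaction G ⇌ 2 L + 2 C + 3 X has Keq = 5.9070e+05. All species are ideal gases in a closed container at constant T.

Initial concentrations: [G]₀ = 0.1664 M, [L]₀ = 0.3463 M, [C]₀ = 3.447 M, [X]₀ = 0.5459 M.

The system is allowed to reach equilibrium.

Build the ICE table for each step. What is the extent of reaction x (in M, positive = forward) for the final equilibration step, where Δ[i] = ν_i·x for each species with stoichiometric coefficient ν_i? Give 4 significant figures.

Q₀ = 1.393 vs Keq = 5.9070e+05 ⇒ Q<K, forward
Step 1:
                    G           L           C           X
  I            0.1664      0.3463       3.447      0.5459
  C           -0.1664      0.3328      0.3328      0.4992
  E        1.2730e-05      0.6791        3.78       1.045
  solve Keq expr → x = 0.1664; check Q = 5.9070e+05

x = 0.1664 M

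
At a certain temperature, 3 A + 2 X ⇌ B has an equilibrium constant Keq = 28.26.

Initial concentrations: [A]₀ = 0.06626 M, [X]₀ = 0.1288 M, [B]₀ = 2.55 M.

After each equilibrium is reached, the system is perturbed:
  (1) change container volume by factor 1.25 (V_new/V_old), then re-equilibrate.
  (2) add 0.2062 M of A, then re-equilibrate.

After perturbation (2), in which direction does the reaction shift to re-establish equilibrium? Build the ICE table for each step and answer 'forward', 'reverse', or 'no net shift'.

Q₀ = 5.2839e+05 vs Keq = 28.26 ⇒ Q>K, reverse
Step 1:
                  A         X         B
  Initial   0.06626    0.1288      2.55
  Change     0.6008    0.4005   -0.2003
  Equil       0.667    0.5293      2.35
  solve Keq expr → x = -0.2003; check Q = 28.26
Then change container volume by factor 1.25 (V_new/V_old).
Step 2:
                  A         X         B
  Initial    0.5336    0.4234      1.88
  Change     0.1088   0.07255  -0.03628
  Equil      0.6424     0.496     1.844
  solve Keq expr → x = -0.03628; check Q = 28.26
Then add 0.2062 M of A.
Step 3:
                  A         X         B
  Initial    0.8486     0.496     1.844
  Change    -0.1206   -0.0804    0.0402
  Equil      0.7281    0.4156     1.884
  solve Keq expr → x = 0.0402; check Q = 28.26

Direction: forward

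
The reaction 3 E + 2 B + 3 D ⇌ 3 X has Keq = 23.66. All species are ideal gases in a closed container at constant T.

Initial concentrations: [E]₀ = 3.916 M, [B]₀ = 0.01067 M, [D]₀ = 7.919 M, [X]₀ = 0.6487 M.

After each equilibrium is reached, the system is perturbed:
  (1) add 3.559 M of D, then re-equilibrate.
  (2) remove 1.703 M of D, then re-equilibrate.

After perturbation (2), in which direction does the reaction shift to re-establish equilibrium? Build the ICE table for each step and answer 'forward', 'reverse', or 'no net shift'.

Q₀ = 0.0804 vs Keq = 23.66 ⇒ Q<K, forward
Step 1:
                  E         B         D         X
  Initial     3.916   0.01067     7.919    0.6487
  Change   -0.01503  -0.01002  -0.01503   0.01503
  Equil       3.901 6.4931e-04     7.904    0.6637
  solve Keq expr → x = 0.00501; check Q = 23.66
Then add 3.559 M of D.
Step 2:
                  E         B         D         X
  Initial     3.901 6.4931e-04     11.46    0.6637
  Change  -4.1567e-04 -2.7711e-04 -4.1567e-04 4.1567e-04
  Equil       3.901 3.7220e-04     11.46    0.6641
  solve Keq expr → x = 1.3856e-04; check Q = 23.66
Then remove 1.703 M of D.
Step 3:
                  E         B         D         X
  Initial     3.901 3.7220e-04      9.76    0.6641
  Change  1.5203e-04 1.0135e-04 1.5203e-04 -1.5203e-04
  Equil       3.901 4.7355e-04      9.76     0.664
  solve Keq expr → x = -5.0677e-05; check Q = 23.66

Direction: reverse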